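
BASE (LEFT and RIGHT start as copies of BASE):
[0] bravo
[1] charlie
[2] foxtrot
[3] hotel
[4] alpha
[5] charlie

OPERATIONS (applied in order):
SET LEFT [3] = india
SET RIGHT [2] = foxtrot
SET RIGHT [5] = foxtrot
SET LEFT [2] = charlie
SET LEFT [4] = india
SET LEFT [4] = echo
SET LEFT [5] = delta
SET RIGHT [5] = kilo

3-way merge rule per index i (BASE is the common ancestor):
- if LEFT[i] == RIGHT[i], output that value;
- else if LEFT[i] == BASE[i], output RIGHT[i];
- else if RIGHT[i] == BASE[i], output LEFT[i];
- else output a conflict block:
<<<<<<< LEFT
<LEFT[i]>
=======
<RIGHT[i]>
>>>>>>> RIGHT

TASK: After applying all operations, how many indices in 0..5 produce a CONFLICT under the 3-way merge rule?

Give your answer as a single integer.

Answer: 1

Derivation:
Final LEFT:  [bravo, charlie, charlie, india, echo, delta]
Final RIGHT: [bravo, charlie, foxtrot, hotel, alpha, kilo]
i=0: L=bravo R=bravo -> agree -> bravo
i=1: L=charlie R=charlie -> agree -> charlie
i=2: L=charlie, R=foxtrot=BASE -> take LEFT -> charlie
i=3: L=india, R=hotel=BASE -> take LEFT -> india
i=4: L=echo, R=alpha=BASE -> take LEFT -> echo
i=5: BASE=charlie L=delta R=kilo all differ -> CONFLICT
Conflict count: 1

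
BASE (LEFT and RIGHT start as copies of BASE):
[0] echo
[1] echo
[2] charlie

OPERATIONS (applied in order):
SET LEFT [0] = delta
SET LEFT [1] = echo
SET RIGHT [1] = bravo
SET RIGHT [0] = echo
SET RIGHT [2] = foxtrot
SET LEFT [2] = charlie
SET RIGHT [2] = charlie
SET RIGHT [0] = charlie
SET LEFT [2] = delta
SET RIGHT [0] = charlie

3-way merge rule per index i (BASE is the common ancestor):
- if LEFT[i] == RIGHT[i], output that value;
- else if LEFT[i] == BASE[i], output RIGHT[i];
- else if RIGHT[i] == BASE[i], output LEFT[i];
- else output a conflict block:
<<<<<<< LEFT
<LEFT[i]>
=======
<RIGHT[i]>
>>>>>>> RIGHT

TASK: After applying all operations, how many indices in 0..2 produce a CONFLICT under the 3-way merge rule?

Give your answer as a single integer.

Final LEFT:  [delta, echo, delta]
Final RIGHT: [charlie, bravo, charlie]
i=0: BASE=echo L=delta R=charlie all differ -> CONFLICT
i=1: L=echo=BASE, R=bravo -> take RIGHT -> bravo
i=2: L=delta, R=charlie=BASE -> take LEFT -> delta
Conflict count: 1

Answer: 1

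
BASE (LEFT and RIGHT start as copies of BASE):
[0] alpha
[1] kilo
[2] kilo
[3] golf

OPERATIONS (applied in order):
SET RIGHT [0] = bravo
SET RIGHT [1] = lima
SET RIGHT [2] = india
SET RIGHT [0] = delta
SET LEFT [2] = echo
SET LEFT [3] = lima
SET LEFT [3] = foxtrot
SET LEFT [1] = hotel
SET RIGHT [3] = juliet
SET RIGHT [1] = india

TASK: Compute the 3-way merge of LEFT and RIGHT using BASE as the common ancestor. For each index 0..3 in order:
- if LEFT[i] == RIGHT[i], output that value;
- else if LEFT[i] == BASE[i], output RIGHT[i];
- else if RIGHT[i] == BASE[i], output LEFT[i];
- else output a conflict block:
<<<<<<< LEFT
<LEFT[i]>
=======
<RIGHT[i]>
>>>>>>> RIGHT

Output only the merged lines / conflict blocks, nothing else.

Answer: delta
<<<<<<< LEFT
hotel
=======
india
>>>>>>> RIGHT
<<<<<<< LEFT
echo
=======
india
>>>>>>> RIGHT
<<<<<<< LEFT
foxtrot
=======
juliet
>>>>>>> RIGHT

Derivation:
Final LEFT:  [alpha, hotel, echo, foxtrot]
Final RIGHT: [delta, india, india, juliet]
i=0: L=alpha=BASE, R=delta -> take RIGHT -> delta
i=1: BASE=kilo L=hotel R=india all differ -> CONFLICT
i=2: BASE=kilo L=echo R=india all differ -> CONFLICT
i=3: BASE=golf L=foxtrot R=juliet all differ -> CONFLICT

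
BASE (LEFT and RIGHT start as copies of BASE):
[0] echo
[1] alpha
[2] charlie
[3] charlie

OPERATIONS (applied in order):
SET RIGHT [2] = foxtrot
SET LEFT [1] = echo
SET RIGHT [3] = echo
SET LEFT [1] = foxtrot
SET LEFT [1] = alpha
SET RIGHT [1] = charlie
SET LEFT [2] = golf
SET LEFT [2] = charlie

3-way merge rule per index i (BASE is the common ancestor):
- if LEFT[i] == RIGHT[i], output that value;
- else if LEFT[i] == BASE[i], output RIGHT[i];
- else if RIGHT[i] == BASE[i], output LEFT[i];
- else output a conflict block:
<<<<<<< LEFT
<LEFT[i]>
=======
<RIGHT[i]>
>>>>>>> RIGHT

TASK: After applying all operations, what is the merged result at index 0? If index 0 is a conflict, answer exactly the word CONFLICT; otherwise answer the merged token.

Final LEFT:  [echo, alpha, charlie, charlie]
Final RIGHT: [echo, charlie, foxtrot, echo]
i=0: L=echo R=echo -> agree -> echo
i=1: L=alpha=BASE, R=charlie -> take RIGHT -> charlie
i=2: L=charlie=BASE, R=foxtrot -> take RIGHT -> foxtrot
i=3: L=charlie=BASE, R=echo -> take RIGHT -> echo
Index 0 -> echo

Answer: echo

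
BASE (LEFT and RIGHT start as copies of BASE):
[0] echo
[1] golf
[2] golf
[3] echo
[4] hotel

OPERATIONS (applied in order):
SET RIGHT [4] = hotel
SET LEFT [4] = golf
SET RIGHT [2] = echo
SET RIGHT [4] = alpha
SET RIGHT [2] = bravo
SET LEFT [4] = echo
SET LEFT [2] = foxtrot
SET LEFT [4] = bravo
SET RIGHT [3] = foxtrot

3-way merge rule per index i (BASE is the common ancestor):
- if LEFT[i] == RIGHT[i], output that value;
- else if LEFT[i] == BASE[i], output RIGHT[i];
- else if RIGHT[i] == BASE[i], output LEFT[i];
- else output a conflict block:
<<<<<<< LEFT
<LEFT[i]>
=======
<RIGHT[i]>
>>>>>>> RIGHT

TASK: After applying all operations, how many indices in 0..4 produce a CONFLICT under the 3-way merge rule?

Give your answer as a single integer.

Final LEFT:  [echo, golf, foxtrot, echo, bravo]
Final RIGHT: [echo, golf, bravo, foxtrot, alpha]
i=0: L=echo R=echo -> agree -> echo
i=1: L=golf R=golf -> agree -> golf
i=2: BASE=golf L=foxtrot R=bravo all differ -> CONFLICT
i=3: L=echo=BASE, R=foxtrot -> take RIGHT -> foxtrot
i=4: BASE=hotel L=bravo R=alpha all differ -> CONFLICT
Conflict count: 2

Answer: 2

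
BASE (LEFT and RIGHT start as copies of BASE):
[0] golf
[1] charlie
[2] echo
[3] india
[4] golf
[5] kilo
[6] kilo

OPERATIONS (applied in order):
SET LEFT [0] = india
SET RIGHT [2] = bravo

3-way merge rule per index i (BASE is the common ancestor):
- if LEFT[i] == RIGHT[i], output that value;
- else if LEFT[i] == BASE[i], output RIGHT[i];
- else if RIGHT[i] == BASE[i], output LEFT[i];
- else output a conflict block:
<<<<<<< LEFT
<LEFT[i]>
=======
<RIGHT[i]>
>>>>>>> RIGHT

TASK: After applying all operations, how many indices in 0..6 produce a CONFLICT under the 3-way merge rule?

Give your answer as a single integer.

Final LEFT:  [india, charlie, echo, india, golf, kilo, kilo]
Final RIGHT: [golf, charlie, bravo, india, golf, kilo, kilo]
i=0: L=india, R=golf=BASE -> take LEFT -> india
i=1: L=charlie R=charlie -> agree -> charlie
i=2: L=echo=BASE, R=bravo -> take RIGHT -> bravo
i=3: L=india R=india -> agree -> india
i=4: L=golf R=golf -> agree -> golf
i=5: L=kilo R=kilo -> agree -> kilo
i=6: L=kilo R=kilo -> agree -> kilo
Conflict count: 0

Answer: 0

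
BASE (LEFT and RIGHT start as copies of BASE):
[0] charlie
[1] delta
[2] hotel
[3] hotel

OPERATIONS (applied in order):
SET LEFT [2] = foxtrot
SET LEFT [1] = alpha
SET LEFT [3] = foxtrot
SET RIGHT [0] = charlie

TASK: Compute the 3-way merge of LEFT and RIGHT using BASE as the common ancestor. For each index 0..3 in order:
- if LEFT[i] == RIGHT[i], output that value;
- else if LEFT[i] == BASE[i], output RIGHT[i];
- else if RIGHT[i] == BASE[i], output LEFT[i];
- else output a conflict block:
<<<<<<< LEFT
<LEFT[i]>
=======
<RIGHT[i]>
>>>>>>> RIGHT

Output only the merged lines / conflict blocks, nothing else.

Answer: charlie
alpha
foxtrot
foxtrot

Derivation:
Final LEFT:  [charlie, alpha, foxtrot, foxtrot]
Final RIGHT: [charlie, delta, hotel, hotel]
i=0: L=charlie R=charlie -> agree -> charlie
i=1: L=alpha, R=delta=BASE -> take LEFT -> alpha
i=2: L=foxtrot, R=hotel=BASE -> take LEFT -> foxtrot
i=3: L=foxtrot, R=hotel=BASE -> take LEFT -> foxtrot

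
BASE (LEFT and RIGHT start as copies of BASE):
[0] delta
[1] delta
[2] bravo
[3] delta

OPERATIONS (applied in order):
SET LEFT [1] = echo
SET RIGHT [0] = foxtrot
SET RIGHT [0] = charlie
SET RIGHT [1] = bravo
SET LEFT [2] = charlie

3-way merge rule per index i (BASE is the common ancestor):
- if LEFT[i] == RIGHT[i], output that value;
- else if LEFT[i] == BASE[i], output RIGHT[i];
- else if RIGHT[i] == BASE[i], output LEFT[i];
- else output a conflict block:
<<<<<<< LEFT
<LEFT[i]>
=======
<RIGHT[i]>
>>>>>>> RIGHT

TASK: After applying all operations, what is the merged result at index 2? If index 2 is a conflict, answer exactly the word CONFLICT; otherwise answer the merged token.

Final LEFT:  [delta, echo, charlie, delta]
Final RIGHT: [charlie, bravo, bravo, delta]
i=0: L=delta=BASE, R=charlie -> take RIGHT -> charlie
i=1: BASE=delta L=echo R=bravo all differ -> CONFLICT
i=2: L=charlie, R=bravo=BASE -> take LEFT -> charlie
i=3: L=delta R=delta -> agree -> delta
Index 2 -> charlie

Answer: charlie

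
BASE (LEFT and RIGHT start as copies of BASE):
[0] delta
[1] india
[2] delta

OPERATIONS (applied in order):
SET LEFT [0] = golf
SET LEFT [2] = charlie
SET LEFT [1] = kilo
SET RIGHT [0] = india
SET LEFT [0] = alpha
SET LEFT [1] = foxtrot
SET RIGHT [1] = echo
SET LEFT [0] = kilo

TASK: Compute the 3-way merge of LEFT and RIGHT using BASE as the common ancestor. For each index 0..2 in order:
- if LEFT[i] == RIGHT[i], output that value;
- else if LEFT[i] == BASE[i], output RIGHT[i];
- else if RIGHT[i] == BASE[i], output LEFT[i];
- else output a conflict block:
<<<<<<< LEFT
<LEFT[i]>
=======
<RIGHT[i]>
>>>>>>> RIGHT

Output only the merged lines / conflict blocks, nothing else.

Final LEFT:  [kilo, foxtrot, charlie]
Final RIGHT: [india, echo, delta]
i=0: BASE=delta L=kilo R=india all differ -> CONFLICT
i=1: BASE=india L=foxtrot R=echo all differ -> CONFLICT
i=2: L=charlie, R=delta=BASE -> take LEFT -> charlie

Answer: <<<<<<< LEFT
kilo
=======
india
>>>>>>> RIGHT
<<<<<<< LEFT
foxtrot
=======
echo
>>>>>>> RIGHT
charlie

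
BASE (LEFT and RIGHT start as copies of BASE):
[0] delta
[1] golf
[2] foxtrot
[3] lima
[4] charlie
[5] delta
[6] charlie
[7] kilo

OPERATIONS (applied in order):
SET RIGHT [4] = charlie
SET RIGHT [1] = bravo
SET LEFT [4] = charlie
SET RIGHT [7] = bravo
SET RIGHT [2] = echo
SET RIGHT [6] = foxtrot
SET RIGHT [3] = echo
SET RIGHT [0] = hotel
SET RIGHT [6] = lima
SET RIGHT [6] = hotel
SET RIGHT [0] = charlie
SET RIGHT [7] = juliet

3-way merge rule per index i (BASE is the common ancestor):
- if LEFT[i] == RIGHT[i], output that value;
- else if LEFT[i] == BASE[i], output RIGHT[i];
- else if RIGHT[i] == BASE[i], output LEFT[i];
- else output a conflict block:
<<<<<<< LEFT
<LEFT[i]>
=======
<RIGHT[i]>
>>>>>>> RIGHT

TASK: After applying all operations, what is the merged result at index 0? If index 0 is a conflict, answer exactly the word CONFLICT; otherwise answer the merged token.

Answer: charlie

Derivation:
Final LEFT:  [delta, golf, foxtrot, lima, charlie, delta, charlie, kilo]
Final RIGHT: [charlie, bravo, echo, echo, charlie, delta, hotel, juliet]
i=0: L=delta=BASE, R=charlie -> take RIGHT -> charlie
i=1: L=golf=BASE, R=bravo -> take RIGHT -> bravo
i=2: L=foxtrot=BASE, R=echo -> take RIGHT -> echo
i=3: L=lima=BASE, R=echo -> take RIGHT -> echo
i=4: L=charlie R=charlie -> agree -> charlie
i=5: L=delta R=delta -> agree -> delta
i=6: L=charlie=BASE, R=hotel -> take RIGHT -> hotel
i=7: L=kilo=BASE, R=juliet -> take RIGHT -> juliet
Index 0 -> charlie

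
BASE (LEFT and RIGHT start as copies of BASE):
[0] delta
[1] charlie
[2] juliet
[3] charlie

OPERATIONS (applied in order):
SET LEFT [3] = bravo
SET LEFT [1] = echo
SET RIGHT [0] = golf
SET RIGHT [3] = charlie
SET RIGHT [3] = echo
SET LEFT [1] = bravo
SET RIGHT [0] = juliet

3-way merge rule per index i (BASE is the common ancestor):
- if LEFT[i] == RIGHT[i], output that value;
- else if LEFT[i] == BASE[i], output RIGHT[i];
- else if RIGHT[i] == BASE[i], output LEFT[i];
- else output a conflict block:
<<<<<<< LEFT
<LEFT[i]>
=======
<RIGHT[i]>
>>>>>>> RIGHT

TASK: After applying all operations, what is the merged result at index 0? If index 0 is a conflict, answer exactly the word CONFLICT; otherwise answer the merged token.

Answer: juliet

Derivation:
Final LEFT:  [delta, bravo, juliet, bravo]
Final RIGHT: [juliet, charlie, juliet, echo]
i=0: L=delta=BASE, R=juliet -> take RIGHT -> juliet
i=1: L=bravo, R=charlie=BASE -> take LEFT -> bravo
i=2: L=juliet R=juliet -> agree -> juliet
i=3: BASE=charlie L=bravo R=echo all differ -> CONFLICT
Index 0 -> juliet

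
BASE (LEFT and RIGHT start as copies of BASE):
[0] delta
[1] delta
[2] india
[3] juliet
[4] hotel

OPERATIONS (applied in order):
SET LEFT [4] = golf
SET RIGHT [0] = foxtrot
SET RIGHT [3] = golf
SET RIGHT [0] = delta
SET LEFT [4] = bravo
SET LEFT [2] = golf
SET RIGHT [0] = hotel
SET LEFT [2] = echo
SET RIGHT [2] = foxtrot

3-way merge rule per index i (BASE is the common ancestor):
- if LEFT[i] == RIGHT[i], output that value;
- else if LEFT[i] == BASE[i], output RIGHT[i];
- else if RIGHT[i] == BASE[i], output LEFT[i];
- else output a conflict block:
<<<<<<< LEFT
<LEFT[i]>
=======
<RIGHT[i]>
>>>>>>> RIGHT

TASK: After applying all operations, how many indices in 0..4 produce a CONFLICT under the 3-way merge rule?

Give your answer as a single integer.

Final LEFT:  [delta, delta, echo, juliet, bravo]
Final RIGHT: [hotel, delta, foxtrot, golf, hotel]
i=0: L=delta=BASE, R=hotel -> take RIGHT -> hotel
i=1: L=delta R=delta -> agree -> delta
i=2: BASE=india L=echo R=foxtrot all differ -> CONFLICT
i=3: L=juliet=BASE, R=golf -> take RIGHT -> golf
i=4: L=bravo, R=hotel=BASE -> take LEFT -> bravo
Conflict count: 1

Answer: 1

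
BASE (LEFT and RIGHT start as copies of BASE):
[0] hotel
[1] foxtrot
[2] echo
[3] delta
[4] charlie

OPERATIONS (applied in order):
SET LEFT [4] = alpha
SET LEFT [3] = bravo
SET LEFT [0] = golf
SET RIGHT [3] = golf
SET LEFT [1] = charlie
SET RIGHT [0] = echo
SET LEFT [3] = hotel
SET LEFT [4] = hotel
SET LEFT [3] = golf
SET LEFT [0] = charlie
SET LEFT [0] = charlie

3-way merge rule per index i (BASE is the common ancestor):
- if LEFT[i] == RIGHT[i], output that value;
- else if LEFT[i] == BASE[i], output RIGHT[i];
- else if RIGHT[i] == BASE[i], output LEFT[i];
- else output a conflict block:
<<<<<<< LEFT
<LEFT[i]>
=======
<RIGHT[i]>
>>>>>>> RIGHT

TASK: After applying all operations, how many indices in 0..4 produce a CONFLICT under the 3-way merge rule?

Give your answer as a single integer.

Answer: 1

Derivation:
Final LEFT:  [charlie, charlie, echo, golf, hotel]
Final RIGHT: [echo, foxtrot, echo, golf, charlie]
i=0: BASE=hotel L=charlie R=echo all differ -> CONFLICT
i=1: L=charlie, R=foxtrot=BASE -> take LEFT -> charlie
i=2: L=echo R=echo -> agree -> echo
i=3: L=golf R=golf -> agree -> golf
i=4: L=hotel, R=charlie=BASE -> take LEFT -> hotel
Conflict count: 1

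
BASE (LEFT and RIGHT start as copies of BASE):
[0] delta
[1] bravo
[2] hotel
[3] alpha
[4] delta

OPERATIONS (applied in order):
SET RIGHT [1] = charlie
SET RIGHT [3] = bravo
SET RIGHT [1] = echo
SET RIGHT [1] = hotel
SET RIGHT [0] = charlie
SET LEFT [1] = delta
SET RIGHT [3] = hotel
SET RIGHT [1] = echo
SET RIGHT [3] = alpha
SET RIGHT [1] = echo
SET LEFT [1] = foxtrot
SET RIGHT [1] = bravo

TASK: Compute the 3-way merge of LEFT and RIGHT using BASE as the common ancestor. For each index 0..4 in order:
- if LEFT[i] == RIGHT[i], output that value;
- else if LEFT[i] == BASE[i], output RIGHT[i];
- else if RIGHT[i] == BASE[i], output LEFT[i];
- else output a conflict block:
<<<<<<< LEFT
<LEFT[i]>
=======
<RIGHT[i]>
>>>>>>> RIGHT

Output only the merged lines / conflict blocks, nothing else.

Final LEFT:  [delta, foxtrot, hotel, alpha, delta]
Final RIGHT: [charlie, bravo, hotel, alpha, delta]
i=0: L=delta=BASE, R=charlie -> take RIGHT -> charlie
i=1: L=foxtrot, R=bravo=BASE -> take LEFT -> foxtrot
i=2: L=hotel R=hotel -> agree -> hotel
i=3: L=alpha R=alpha -> agree -> alpha
i=4: L=delta R=delta -> agree -> delta

Answer: charlie
foxtrot
hotel
alpha
delta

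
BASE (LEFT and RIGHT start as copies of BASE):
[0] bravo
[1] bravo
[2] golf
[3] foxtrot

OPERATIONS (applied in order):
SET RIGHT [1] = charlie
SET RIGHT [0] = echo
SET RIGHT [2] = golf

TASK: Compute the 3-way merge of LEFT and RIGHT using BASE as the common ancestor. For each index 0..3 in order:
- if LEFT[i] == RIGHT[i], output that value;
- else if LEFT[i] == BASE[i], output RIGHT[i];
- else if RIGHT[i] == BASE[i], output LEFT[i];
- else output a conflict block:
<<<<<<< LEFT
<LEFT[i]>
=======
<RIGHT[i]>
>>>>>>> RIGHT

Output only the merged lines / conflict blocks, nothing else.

Answer: echo
charlie
golf
foxtrot

Derivation:
Final LEFT:  [bravo, bravo, golf, foxtrot]
Final RIGHT: [echo, charlie, golf, foxtrot]
i=0: L=bravo=BASE, R=echo -> take RIGHT -> echo
i=1: L=bravo=BASE, R=charlie -> take RIGHT -> charlie
i=2: L=golf R=golf -> agree -> golf
i=3: L=foxtrot R=foxtrot -> agree -> foxtrot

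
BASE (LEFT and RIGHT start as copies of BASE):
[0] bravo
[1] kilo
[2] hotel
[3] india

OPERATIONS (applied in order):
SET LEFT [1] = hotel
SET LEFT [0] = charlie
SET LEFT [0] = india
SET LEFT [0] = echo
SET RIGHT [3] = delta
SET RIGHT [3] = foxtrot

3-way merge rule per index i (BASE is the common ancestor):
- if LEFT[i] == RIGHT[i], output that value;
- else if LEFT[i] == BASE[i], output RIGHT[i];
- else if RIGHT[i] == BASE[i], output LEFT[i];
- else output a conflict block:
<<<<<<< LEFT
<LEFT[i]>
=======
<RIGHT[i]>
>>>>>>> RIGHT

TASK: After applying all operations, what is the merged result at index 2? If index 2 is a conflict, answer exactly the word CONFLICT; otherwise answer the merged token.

Answer: hotel

Derivation:
Final LEFT:  [echo, hotel, hotel, india]
Final RIGHT: [bravo, kilo, hotel, foxtrot]
i=0: L=echo, R=bravo=BASE -> take LEFT -> echo
i=1: L=hotel, R=kilo=BASE -> take LEFT -> hotel
i=2: L=hotel R=hotel -> agree -> hotel
i=3: L=india=BASE, R=foxtrot -> take RIGHT -> foxtrot
Index 2 -> hotel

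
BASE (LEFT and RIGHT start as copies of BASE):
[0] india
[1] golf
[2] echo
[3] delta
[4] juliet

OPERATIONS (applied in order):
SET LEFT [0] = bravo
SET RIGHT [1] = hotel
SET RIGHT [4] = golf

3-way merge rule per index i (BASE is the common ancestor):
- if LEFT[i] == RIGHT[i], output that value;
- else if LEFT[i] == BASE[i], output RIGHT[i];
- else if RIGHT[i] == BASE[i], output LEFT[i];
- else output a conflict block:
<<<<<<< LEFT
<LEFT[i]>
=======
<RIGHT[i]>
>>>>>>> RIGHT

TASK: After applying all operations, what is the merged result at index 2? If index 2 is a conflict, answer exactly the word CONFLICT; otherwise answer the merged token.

Answer: echo

Derivation:
Final LEFT:  [bravo, golf, echo, delta, juliet]
Final RIGHT: [india, hotel, echo, delta, golf]
i=0: L=bravo, R=india=BASE -> take LEFT -> bravo
i=1: L=golf=BASE, R=hotel -> take RIGHT -> hotel
i=2: L=echo R=echo -> agree -> echo
i=3: L=delta R=delta -> agree -> delta
i=4: L=juliet=BASE, R=golf -> take RIGHT -> golf
Index 2 -> echo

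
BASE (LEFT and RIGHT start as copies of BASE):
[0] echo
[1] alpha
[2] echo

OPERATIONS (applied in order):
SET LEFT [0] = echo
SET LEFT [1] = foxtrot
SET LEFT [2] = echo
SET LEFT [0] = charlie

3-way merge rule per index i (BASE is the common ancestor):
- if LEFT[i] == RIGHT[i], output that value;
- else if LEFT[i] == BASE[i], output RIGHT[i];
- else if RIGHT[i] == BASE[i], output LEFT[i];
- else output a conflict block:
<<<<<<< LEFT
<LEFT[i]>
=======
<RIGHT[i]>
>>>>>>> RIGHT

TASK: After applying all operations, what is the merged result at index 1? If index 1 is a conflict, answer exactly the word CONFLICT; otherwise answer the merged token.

Final LEFT:  [charlie, foxtrot, echo]
Final RIGHT: [echo, alpha, echo]
i=0: L=charlie, R=echo=BASE -> take LEFT -> charlie
i=1: L=foxtrot, R=alpha=BASE -> take LEFT -> foxtrot
i=2: L=echo R=echo -> agree -> echo
Index 1 -> foxtrot

Answer: foxtrot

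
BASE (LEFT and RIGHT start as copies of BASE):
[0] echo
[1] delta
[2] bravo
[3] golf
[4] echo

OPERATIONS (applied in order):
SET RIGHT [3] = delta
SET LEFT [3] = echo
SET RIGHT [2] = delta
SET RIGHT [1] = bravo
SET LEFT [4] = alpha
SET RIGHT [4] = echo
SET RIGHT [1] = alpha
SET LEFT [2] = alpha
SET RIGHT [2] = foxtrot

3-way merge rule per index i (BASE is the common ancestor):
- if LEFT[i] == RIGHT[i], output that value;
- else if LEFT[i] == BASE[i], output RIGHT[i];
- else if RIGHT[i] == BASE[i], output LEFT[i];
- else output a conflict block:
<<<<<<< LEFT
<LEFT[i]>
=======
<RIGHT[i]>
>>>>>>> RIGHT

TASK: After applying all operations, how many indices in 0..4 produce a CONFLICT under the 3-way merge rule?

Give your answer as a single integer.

Final LEFT:  [echo, delta, alpha, echo, alpha]
Final RIGHT: [echo, alpha, foxtrot, delta, echo]
i=0: L=echo R=echo -> agree -> echo
i=1: L=delta=BASE, R=alpha -> take RIGHT -> alpha
i=2: BASE=bravo L=alpha R=foxtrot all differ -> CONFLICT
i=3: BASE=golf L=echo R=delta all differ -> CONFLICT
i=4: L=alpha, R=echo=BASE -> take LEFT -> alpha
Conflict count: 2

Answer: 2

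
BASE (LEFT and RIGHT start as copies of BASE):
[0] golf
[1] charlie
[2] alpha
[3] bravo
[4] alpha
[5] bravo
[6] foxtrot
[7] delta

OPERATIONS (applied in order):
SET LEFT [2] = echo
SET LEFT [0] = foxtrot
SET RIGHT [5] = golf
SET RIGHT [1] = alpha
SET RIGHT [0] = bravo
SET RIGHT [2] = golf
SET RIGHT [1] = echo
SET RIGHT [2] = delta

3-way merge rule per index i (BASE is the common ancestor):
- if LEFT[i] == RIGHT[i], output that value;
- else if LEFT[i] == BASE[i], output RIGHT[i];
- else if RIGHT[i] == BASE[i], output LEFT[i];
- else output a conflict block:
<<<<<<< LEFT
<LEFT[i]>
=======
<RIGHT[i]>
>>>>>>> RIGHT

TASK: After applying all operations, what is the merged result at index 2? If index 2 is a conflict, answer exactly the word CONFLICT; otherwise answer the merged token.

Answer: CONFLICT

Derivation:
Final LEFT:  [foxtrot, charlie, echo, bravo, alpha, bravo, foxtrot, delta]
Final RIGHT: [bravo, echo, delta, bravo, alpha, golf, foxtrot, delta]
i=0: BASE=golf L=foxtrot R=bravo all differ -> CONFLICT
i=1: L=charlie=BASE, R=echo -> take RIGHT -> echo
i=2: BASE=alpha L=echo R=delta all differ -> CONFLICT
i=3: L=bravo R=bravo -> agree -> bravo
i=4: L=alpha R=alpha -> agree -> alpha
i=5: L=bravo=BASE, R=golf -> take RIGHT -> golf
i=6: L=foxtrot R=foxtrot -> agree -> foxtrot
i=7: L=delta R=delta -> agree -> delta
Index 2 -> CONFLICT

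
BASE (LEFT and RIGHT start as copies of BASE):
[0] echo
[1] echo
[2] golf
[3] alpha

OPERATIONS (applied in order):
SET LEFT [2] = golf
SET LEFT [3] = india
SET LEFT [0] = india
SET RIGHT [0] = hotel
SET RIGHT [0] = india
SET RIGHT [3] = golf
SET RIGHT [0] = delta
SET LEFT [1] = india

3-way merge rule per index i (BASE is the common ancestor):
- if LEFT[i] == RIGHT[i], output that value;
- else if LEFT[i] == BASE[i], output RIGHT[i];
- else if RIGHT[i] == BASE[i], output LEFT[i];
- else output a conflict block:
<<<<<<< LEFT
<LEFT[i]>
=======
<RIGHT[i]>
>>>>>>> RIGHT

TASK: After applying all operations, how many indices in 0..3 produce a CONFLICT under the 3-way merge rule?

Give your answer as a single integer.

Final LEFT:  [india, india, golf, india]
Final RIGHT: [delta, echo, golf, golf]
i=0: BASE=echo L=india R=delta all differ -> CONFLICT
i=1: L=india, R=echo=BASE -> take LEFT -> india
i=2: L=golf R=golf -> agree -> golf
i=3: BASE=alpha L=india R=golf all differ -> CONFLICT
Conflict count: 2

Answer: 2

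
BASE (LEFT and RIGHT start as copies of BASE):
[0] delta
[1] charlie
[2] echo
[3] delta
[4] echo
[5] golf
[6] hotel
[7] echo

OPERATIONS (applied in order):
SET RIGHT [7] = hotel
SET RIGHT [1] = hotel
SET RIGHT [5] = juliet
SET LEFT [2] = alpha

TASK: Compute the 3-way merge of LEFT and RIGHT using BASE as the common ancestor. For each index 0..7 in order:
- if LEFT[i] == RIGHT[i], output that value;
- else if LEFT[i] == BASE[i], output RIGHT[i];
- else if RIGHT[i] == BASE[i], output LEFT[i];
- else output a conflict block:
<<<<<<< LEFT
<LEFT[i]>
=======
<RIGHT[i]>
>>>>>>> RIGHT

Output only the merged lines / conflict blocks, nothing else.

Final LEFT:  [delta, charlie, alpha, delta, echo, golf, hotel, echo]
Final RIGHT: [delta, hotel, echo, delta, echo, juliet, hotel, hotel]
i=0: L=delta R=delta -> agree -> delta
i=1: L=charlie=BASE, R=hotel -> take RIGHT -> hotel
i=2: L=alpha, R=echo=BASE -> take LEFT -> alpha
i=3: L=delta R=delta -> agree -> delta
i=4: L=echo R=echo -> agree -> echo
i=5: L=golf=BASE, R=juliet -> take RIGHT -> juliet
i=6: L=hotel R=hotel -> agree -> hotel
i=7: L=echo=BASE, R=hotel -> take RIGHT -> hotel

Answer: delta
hotel
alpha
delta
echo
juliet
hotel
hotel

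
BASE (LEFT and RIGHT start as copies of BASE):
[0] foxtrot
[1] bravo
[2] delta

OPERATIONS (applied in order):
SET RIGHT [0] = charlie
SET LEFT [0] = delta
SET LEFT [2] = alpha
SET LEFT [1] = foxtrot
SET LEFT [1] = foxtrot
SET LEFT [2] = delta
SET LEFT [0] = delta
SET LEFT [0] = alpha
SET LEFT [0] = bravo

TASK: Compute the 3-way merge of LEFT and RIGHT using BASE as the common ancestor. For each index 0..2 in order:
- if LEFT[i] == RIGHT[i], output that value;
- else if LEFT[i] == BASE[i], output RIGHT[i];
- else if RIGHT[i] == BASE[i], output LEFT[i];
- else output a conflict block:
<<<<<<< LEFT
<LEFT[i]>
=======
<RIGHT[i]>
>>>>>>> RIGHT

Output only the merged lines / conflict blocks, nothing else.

Answer: <<<<<<< LEFT
bravo
=======
charlie
>>>>>>> RIGHT
foxtrot
delta

Derivation:
Final LEFT:  [bravo, foxtrot, delta]
Final RIGHT: [charlie, bravo, delta]
i=0: BASE=foxtrot L=bravo R=charlie all differ -> CONFLICT
i=1: L=foxtrot, R=bravo=BASE -> take LEFT -> foxtrot
i=2: L=delta R=delta -> agree -> delta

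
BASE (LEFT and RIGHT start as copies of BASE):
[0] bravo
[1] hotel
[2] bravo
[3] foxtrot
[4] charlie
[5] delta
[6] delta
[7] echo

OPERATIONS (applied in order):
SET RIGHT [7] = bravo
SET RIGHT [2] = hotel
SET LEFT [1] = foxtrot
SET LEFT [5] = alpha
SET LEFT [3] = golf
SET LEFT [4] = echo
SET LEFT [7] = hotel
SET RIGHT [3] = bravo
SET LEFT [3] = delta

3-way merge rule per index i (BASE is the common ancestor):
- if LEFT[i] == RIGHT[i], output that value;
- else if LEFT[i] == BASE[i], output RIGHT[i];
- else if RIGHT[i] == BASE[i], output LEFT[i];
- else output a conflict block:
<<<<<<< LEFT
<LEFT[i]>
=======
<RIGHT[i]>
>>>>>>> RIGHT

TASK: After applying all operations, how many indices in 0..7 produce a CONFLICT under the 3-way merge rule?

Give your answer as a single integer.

Final LEFT:  [bravo, foxtrot, bravo, delta, echo, alpha, delta, hotel]
Final RIGHT: [bravo, hotel, hotel, bravo, charlie, delta, delta, bravo]
i=0: L=bravo R=bravo -> agree -> bravo
i=1: L=foxtrot, R=hotel=BASE -> take LEFT -> foxtrot
i=2: L=bravo=BASE, R=hotel -> take RIGHT -> hotel
i=3: BASE=foxtrot L=delta R=bravo all differ -> CONFLICT
i=4: L=echo, R=charlie=BASE -> take LEFT -> echo
i=5: L=alpha, R=delta=BASE -> take LEFT -> alpha
i=6: L=delta R=delta -> agree -> delta
i=7: BASE=echo L=hotel R=bravo all differ -> CONFLICT
Conflict count: 2

Answer: 2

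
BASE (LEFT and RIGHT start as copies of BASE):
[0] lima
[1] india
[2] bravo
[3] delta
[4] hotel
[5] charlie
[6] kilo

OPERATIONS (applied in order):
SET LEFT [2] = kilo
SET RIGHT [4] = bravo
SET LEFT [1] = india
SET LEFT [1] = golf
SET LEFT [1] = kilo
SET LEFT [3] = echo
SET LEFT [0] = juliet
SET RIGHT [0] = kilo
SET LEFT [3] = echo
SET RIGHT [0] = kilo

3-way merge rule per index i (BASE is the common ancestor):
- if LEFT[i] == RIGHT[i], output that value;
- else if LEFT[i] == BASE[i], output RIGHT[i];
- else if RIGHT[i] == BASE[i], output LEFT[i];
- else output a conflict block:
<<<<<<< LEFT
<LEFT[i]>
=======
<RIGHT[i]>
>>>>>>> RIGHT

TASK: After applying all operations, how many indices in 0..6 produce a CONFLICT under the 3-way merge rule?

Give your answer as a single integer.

Final LEFT:  [juliet, kilo, kilo, echo, hotel, charlie, kilo]
Final RIGHT: [kilo, india, bravo, delta, bravo, charlie, kilo]
i=0: BASE=lima L=juliet R=kilo all differ -> CONFLICT
i=1: L=kilo, R=india=BASE -> take LEFT -> kilo
i=2: L=kilo, R=bravo=BASE -> take LEFT -> kilo
i=3: L=echo, R=delta=BASE -> take LEFT -> echo
i=4: L=hotel=BASE, R=bravo -> take RIGHT -> bravo
i=5: L=charlie R=charlie -> agree -> charlie
i=6: L=kilo R=kilo -> agree -> kilo
Conflict count: 1

Answer: 1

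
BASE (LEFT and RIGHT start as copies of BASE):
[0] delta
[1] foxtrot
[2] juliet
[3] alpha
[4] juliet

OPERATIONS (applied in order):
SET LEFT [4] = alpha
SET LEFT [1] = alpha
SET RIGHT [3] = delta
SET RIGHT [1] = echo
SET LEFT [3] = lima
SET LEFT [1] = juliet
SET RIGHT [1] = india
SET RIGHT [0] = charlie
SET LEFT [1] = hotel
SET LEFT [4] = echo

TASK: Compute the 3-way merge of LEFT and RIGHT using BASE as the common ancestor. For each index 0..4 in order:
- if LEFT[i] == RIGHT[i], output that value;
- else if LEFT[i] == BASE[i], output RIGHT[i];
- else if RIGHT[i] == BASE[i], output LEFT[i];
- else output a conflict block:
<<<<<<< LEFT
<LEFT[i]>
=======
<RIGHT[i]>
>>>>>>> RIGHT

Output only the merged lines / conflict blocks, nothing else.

Answer: charlie
<<<<<<< LEFT
hotel
=======
india
>>>>>>> RIGHT
juliet
<<<<<<< LEFT
lima
=======
delta
>>>>>>> RIGHT
echo

Derivation:
Final LEFT:  [delta, hotel, juliet, lima, echo]
Final RIGHT: [charlie, india, juliet, delta, juliet]
i=0: L=delta=BASE, R=charlie -> take RIGHT -> charlie
i=1: BASE=foxtrot L=hotel R=india all differ -> CONFLICT
i=2: L=juliet R=juliet -> agree -> juliet
i=3: BASE=alpha L=lima R=delta all differ -> CONFLICT
i=4: L=echo, R=juliet=BASE -> take LEFT -> echo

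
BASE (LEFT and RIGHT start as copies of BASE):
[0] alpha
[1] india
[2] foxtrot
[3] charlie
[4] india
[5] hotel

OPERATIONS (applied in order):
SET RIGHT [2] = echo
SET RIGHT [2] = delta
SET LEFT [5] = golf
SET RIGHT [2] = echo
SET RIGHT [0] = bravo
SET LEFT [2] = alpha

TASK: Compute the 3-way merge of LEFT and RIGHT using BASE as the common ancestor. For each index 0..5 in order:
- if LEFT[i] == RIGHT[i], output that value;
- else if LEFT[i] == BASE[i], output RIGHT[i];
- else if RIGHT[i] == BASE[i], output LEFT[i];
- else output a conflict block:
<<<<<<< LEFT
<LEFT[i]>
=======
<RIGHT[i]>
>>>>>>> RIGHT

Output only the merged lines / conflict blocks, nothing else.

Answer: bravo
india
<<<<<<< LEFT
alpha
=======
echo
>>>>>>> RIGHT
charlie
india
golf

Derivation:
Final LEFT:  [alpha, india, alpha, charlie, india, golf]
Final RIGHT: [bravo, india, echo, charlie, india, hotel]
i=0: L=alpha=BASE, R=bravo -> take RIGHT -> bravo
i=1: L=india R=india -> agree -> india
i=2: BASE=foxtrot L=alpha R=echo all differ -> CONFLICT
i=3: L=charlie R=charlie -> agree -> charlie
i=4: L=india R=india -> agree -> india
i=5: L=golf, R=hotel=BASE -> take LEFT -> golf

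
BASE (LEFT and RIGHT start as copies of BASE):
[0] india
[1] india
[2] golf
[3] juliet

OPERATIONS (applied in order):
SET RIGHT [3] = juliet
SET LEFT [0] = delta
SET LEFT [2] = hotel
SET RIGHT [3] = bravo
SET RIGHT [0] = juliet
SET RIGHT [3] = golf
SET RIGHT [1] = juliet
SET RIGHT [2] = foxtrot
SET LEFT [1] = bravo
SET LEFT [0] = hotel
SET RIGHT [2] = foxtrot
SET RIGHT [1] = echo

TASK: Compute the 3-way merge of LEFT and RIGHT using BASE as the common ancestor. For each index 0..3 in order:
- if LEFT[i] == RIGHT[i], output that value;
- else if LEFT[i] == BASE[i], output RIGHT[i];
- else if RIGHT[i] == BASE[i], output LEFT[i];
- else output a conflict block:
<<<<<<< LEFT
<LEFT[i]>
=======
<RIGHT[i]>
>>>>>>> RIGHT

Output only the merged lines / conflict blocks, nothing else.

Final LEFT:  [hotel, bravo, hotel, juliet]
Final RIGHT: [juliet, echo, foxtrot, golf]
i=0: BASE=india L=hotel R=juliet all differ -> CONFLICT
i=1: BASE=india L=bravo R=echo all differ -> CONFLICT
i=2: BASE=golf L=hotel R=foxtrot all differ -> CONFLICT
i=3: L=juliet=BASE, R=golf -> take RIGHT -> golf

Answer: <<<<<<< LEFT
hotel
=======
juliet
>>>>>>> RIGHT
<<<<<<< LEFT
bravo
=======
echo
>>>>>>> RIGHT
<<<<<<< LEFT
hotel
=======
foxtrot
>>>>>>> RIGHT
golf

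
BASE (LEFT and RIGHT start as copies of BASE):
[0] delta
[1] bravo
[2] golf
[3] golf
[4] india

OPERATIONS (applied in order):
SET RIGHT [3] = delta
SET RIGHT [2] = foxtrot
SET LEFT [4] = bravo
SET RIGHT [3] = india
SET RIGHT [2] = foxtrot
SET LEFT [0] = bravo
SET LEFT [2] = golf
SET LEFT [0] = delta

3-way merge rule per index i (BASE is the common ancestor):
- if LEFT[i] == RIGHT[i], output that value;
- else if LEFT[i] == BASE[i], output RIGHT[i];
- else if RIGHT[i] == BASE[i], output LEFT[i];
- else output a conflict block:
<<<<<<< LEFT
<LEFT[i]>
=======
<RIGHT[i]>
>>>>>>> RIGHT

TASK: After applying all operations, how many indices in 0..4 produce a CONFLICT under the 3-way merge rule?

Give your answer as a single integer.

Answer: 0

Derivation:
Final LEFT:  [delta, bravo, golf, golf, bravo]
Final RIGHT: [delta, bravo, foxtrot, india, india]
i=0: L=delta R=delta -> agree -> delta
i=1: L=bravo R=bravo -> agree -> bravo
i=2: L=golf=BASE, R=foxtrot -> take RIGHT -> foxtrot
i=3: L=golf=BASE, R=india -> take RIGHT -> india
i=4: L=bravo, R=india=BASE -> take LEFT -> bravo
Conflict count: 0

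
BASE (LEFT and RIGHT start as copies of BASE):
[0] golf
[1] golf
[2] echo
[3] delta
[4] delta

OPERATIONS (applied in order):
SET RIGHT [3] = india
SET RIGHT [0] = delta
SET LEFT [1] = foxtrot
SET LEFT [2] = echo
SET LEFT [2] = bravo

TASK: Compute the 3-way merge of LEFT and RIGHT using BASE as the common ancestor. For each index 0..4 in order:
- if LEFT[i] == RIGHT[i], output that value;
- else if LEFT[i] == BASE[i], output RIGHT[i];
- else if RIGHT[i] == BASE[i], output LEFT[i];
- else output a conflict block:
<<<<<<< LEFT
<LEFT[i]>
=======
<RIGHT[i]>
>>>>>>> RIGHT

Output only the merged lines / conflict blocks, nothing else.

Answer: delta
foxtrot
bravo
india
delta

Derivation:
Final LEFT:  [golf, foxtrot, bravo, delta, delta]
Final RIGHT: [delta, golf, echo, india, delta]
i=0: L=golf=BASE, R=delta -> take RIGHT -> delta
i=1: L=foxtrot, R=golf=BASE -> take LEFT -> foxtrot
i=2: L=bravo, R=echo=BASE -> take LEFT -> bravo
i=3: L=delta=BASE, R=india -> take RIGHT -> india
i=4: L=delta R=delta -> agree -> delta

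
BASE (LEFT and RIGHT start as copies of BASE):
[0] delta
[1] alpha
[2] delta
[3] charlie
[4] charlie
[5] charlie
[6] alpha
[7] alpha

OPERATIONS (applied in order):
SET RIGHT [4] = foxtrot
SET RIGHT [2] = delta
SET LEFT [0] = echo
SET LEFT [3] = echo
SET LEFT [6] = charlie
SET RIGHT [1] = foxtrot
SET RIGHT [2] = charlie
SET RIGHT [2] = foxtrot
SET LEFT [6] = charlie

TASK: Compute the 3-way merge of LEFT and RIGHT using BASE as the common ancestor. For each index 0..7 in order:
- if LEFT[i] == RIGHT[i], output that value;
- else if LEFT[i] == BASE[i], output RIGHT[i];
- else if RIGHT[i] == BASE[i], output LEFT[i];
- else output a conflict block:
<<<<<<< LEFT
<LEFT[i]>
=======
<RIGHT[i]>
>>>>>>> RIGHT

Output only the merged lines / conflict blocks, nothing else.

Final LEFT:  [echo, alpha, delta, echo, charlie, charlie, charlie, alpha]
Final RIGHT: [delta, foxtrot, foxtrot, charlie, foxtrot, charlie, alpha, alpha]
i=0: L=echo, R=delta=BASE -> take LEFT -> echo
i=1: L=alpha=BASE, R=foxtrot -> take RIGHT -> foxtrot
i=2: L=delta=BASE, R=foxtrot -> take RIGHT -> foxtrot
i=3: L=echo, R=charlie=BASE -> take LEFT -> echo
i=4: L=charlie=BASE, R=foxtrot -> take RIGHT -> foxtrot
i=5: L=charlie R=charlie -> agree -> charlie
i=6: L=charlie, R=alpha=BASE -> take LEFT -> charlie
i=7: L=alpha R=alpha -> agree -> alpha

Answer: echo
foxtrot
foxtrot
echo
foxtrot
charlie
charlie
alpha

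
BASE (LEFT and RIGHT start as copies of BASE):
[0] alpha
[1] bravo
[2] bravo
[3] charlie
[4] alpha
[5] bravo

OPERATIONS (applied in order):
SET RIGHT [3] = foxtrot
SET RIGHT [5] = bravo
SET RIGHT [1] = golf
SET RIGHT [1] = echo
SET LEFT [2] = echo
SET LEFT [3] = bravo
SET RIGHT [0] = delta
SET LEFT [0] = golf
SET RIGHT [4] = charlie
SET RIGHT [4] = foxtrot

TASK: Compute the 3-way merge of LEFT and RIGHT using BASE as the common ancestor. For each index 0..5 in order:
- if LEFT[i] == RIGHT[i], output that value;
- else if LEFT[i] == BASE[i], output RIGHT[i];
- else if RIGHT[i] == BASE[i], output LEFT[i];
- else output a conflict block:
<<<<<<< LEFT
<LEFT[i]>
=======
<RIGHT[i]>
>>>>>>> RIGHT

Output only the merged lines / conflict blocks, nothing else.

Final LEFT:  [golf, bravo, echo, bravo, alpha, bravo]
Final RIGHT: [delta, echo, bravo, foxtrot, foxtrot, bravo]
i=0: BASE=alpha L=golf R=delta all differ -> CONFLICT
i=1: L=bravo=BASE, R=echo -> take RIGHT -> echo
i=2: L=echo, R=bravo=BASE -> take LEFT -> echo
i=3: BASE=charlie L=bravo R=foxtrot all differ -> CONFLICT
i=4: L=alpha=BASE, R=foxtrot -> take RIGHT -> foxtrot
i=5: L=bravo R=bravo -> agree -> bravo

Answer: <<<<<<< LEFT
golf
=======
delta
>>>>>>> RIGHT
echo
echo
<<<<<<< LEFT
bravo
=======
foxtrot
>>>>>>> RIGHT
foxtrot
bravo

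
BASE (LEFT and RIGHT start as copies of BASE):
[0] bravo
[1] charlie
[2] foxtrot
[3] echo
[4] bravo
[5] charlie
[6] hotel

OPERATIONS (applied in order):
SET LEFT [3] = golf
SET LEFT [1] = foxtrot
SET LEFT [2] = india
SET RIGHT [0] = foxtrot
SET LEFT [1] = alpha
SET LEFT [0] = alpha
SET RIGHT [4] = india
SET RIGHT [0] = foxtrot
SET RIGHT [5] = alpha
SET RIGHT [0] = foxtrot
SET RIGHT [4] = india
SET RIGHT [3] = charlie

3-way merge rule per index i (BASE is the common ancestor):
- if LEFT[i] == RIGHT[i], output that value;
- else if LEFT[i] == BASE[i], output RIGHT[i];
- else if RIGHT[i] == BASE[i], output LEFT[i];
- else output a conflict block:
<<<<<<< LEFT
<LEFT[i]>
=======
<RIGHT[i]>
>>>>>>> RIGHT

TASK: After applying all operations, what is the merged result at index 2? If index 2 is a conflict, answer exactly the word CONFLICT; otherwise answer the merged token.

Answer: india

Derivation:
Final LEFT:  [alpha, alpha, india, golf, bravo, charlie, hotel]
Final RIGHT: [foxtrot, charlie, foxtrot, charlie, india, alpha, hotel]
i=0: BASE=bravo L=alpha R=foxtrot all differ -> CONFLICT
i=1: L=alpha, R=charlie=BASE -> take LEFT -> alpha
i=2: L=india, R=foxtrot=BASE -> take LEFT -> india
i=3: BASE=echo L=golf R=charlie all differ -> CONFLICT
i=4: L=bravo=BASE, R=india -> take RIGHT -> india
i=5: L=charlie=BASE, R=alpha -> take RIGHT -> alpha
i=6: L=hotel R=hotel -> agree -> hotel
Index 2 -> india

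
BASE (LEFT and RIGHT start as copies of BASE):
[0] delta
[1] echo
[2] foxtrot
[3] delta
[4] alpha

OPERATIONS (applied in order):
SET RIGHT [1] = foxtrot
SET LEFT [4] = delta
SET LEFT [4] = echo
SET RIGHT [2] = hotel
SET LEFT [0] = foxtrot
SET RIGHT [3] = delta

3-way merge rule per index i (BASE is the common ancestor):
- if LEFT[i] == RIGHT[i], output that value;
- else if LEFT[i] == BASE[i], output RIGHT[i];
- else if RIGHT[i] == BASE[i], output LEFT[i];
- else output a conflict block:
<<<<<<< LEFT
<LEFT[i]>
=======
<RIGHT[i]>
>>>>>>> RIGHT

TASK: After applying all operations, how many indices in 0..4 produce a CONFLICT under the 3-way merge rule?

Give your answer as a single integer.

Answer: 0

Derivation:
Final LEFT:  [foxtrot, echo, foxtrot, delta, echo]
Final RIGHT: [delta, foxtrot, hotel, delta, alpha]
i=0: L=foxtrot, R=delta=BASE -> take LEFT -> foxtrot
i=1: L=echo=BASE, R=foxtrot -> take RIGHT -> foxtrot
i=2: L=foxtrot=BASE, R=hotel -> take RIGHT -> hotel
i=3: L=delta R=delta -> agree -> delta
i=4: L=echo, R=alpha=BASE -> take LEFT -> echo
Conflict count: 0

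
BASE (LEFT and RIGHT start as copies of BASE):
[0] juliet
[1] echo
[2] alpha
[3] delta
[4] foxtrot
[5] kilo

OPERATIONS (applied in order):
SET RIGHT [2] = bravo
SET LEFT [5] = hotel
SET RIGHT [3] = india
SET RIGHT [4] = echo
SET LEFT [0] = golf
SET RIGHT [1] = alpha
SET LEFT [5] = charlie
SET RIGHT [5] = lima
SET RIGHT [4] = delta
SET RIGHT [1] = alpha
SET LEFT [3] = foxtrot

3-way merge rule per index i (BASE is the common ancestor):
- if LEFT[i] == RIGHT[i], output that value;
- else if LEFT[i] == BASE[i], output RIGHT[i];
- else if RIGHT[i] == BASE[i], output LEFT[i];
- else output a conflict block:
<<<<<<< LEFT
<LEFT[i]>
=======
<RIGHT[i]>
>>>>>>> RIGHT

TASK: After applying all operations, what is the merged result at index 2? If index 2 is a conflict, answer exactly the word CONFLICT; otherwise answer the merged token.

Answer: bravo

Derivation:
Final LEFT:  [golf, echo, alpha, foxtrot, foxtrot, charlie]
Final RIGHT: [juliet, alpha, bravo, india, delta, lima]
i=0: L=golf, R=juliet=BASE -> take LEFT -> golf
i=1: L=echo=BASE, R=alpha -> take RIGHT -> alpha
i=2: L=alpha=BASE, R=bravo -> take RIGHT -> bravo
i=3: BASE=delta L=foxtrot R=india all differ -> CONFLICT
i=4: L=foxtrot=BASE, R=delta -> take RIGHT -> delta
i=5: BASE=kilo L=charlie R=lima all differ -> CONFLICT
Index 2 -> bravo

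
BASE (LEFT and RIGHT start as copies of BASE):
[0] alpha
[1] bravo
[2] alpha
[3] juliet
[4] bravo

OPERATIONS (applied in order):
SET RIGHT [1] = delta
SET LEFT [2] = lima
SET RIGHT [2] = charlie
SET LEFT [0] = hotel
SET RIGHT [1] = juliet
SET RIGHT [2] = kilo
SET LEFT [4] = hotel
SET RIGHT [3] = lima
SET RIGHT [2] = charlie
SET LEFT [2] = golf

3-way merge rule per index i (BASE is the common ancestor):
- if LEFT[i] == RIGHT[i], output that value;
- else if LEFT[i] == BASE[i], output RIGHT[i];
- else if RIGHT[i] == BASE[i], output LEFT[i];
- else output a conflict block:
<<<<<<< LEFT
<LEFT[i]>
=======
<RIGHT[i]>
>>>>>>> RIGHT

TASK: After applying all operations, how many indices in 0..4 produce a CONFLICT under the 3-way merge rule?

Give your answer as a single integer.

Final LEFT:  [hotel, bravo, golf, juliet, hotel]
Final RIGHT: [alpha, juliet, charlie, lima, bravo]
i=0: L=hotel, R=alpha=BASE -> take LEFT -> hotel
i=1: L=bravo=BASE, R=juliet -> take RIGHT -> juliet
i=2: BASE=alpha L=golf R=charlie all differ -> CONFLICT
i=3: L=juliet=BASE, R=lima -> take RIGHT -> lima
i=4: L=hotel, R=bravo=BASE -> take LEFT -> hotel
Conflict count: 1

Answer: 1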